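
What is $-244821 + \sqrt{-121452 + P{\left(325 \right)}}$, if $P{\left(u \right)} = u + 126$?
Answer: $-244821 + i \sqrt{121001} \approx -2.4482 \cdot 10^{5} + 347.85 i$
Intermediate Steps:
$P{\left(u \right)} = 126 + u$
$-244821 + \sqrt{-121452 + P{\left(325 \right)}} = -244821 + \sqrt{-121452 + \left(126 + 325\right)} = -244821 + \sqrt{-121452 + 451} = -244821 + \sqrt{-121001} = -244821 + i \sqrt{121001}$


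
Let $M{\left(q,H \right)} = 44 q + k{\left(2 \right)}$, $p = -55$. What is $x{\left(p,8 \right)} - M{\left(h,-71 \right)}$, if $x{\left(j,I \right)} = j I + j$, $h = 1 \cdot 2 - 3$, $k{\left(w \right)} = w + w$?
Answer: $-455$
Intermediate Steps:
$k{\left(w \right)} = 2 w$
$h = -1$ ($h = 2 - 3 = -1$)
$x{\left(j,I \right)} = j + I j$ ($x{\left(j,I \right)} = I j + j = j + I j$)
$M{\left(q,H \right)} = 4 + 44 q$ ($M{\left(q,H \right)} = 44 q + 2 \cdot 2 = 44 q + 4 = 4 + 44 q$)
$x{\left(p,8 \right)} - M{\left(h,-71 \right)} = - 55 \left(1 + 8\right) - \left(4 + 44 \left(-1\right)\right) = \left(-55\right) 9 - \left(4 - 44\right) = -495 - -40 = -495 + 40 = -455$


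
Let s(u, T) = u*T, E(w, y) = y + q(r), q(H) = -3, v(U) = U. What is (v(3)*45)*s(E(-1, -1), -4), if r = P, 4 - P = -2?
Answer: 2160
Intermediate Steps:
P = 6 (P = 4 - 1*(-2) = 4 + 2 = 6)
r = 6
E(w, y) = -3 + y (E(w, y) = y - 3 = -3 + y)
s(u, T) = T*u
(v(3)*45)*s(E(-1, -1), -4) = (3*45)*(-4*(-3 - 1)) = 135*(-4*(-4)) = 135*16 = 2160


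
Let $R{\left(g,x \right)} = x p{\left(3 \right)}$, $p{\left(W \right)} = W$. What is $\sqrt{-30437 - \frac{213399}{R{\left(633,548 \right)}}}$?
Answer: $\frac{i \sqrt{2294833433}}{274} \approx 174.83 i$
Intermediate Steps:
$R{\left(g,x \right)} = 3 x$ ($R{\left(g,x \right)} = x 3 = 3 x$)
$\sqrt{-30437 - \frac{213399}{R{\left(633,548 \right)}}} = \sqrt{-30437 - \frac{213399}{3 \cdot 548}} = \sqrt{-30437 - \frac{213399}{1644}} = \sqrt{-30437 - \frac{71133}{548}} = \sqrt{- \frac{16750609}{548}} = \frac{i \sqrt{2294833433}}{274}$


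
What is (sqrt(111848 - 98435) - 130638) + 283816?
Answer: 153178 + sqrt(13413) ≈ 1.5329e+5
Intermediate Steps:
(sqrt(111848 - 98435) - 130638) + 283816 = (sqrt(13413) - 130638) + 283816 = (-130638 + sqrt(13413)) + 283816 = 153178 + sqrt(13413)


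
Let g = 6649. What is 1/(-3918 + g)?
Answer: 1/2731 ≈ 0.00036617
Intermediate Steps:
1/(-3918 + g) = 1/(-3918 + 6649) = 1/2731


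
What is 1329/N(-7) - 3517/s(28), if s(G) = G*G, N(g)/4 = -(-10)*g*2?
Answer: -3361/490 ≈ -6.8592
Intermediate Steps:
N(g) = 80*g (N(g) = 4*(-(-10)*g*2) = 4*((10*g)*2) = 4*(20*g) = 80*g)
s(G) = G**2
1329/N(-7) - 3517/s(28) = 1329/((80*(-7))) - 3517/(28**2) = 1329/(-560) - 3517/784 = 1329*(-1/560) - 3517*1/784 = -1329/560 - 3517/784 = -3361/490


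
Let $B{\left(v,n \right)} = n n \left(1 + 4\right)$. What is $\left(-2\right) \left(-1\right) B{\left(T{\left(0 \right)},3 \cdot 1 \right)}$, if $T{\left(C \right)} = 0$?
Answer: $90$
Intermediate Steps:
$B{\left(v,n \right)} = 5 n^{2}$ ($B{\left(v,n \right)} = n^{2} \cdot 5 = 5 n^{2}$)
$\left(-2\right) \left(-1\right) B{\left(T{\left(0 \right)},3 \cdot 1 \right)} = \left(-2\right) \left(-1\right) 5 \left(3 \cdot 1\right)^{2} = 2 \cdot 5 \cdot 3^{2} = 2 \cdot 5 \cdot 9 = 2 \cdot 45 = 90$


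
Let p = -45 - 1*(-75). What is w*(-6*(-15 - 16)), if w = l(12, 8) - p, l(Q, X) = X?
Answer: -4092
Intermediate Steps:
p = 30 (p = -45 + 75 = 30)
w = -22 (w = 8 - 1*30 = 8 - 30 = -22)
w*(-6*(-15 - 16)) = -(-132)*(-15 - 16) = -(-132)*(-31) = -22*186 = -4092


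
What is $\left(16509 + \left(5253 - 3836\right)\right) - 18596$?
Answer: $-670$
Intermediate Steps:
$\left(16509 + \left(5253 - 3836\right)\right) - 18596 = \left(16509 + 1417\right) - 18596 = 17926 - 18596 = -670$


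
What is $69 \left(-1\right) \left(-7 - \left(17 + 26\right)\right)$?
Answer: $3450$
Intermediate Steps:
$69 \left(-1\right) \left(-7 - \left(17 + 26\right)\right) = - 69 \left(-7 - 43\right) = \left(-69\right) \left(-50\right) = 3450$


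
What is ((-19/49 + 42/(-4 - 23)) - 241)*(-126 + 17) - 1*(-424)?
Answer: 11865026/441 ≈ 26905.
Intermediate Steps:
((-19/49 + 42/(-4 - 23)) - 241)*(-126 + 17) - 1*(-424) = ((-19*1/49 + 42/(-27)) - 241)*(-109) + 424 = ((-19/49 + 42*(-1/27)) - 241)*(-109) + 424 = ((-19/49 - 14/9) - 241)*(-109) + 424 = (-857/441 - 241)*(-109) + 424 = -107138/441*(-109) + 424 = 11678042/441 + 424 = 11865026/441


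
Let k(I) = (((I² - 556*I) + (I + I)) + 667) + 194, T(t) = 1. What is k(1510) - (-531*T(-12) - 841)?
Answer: 1445793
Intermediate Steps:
k(I) = 861 + I² - 554*I (k(I) = (((I² - 556*I) + 2*I) + 667) + 194 = ((I² - 554*I) + 667) + 194 = (667 + I² - 554*I) + 194 = 861 + I² - 554*I)
k(1510) - (-531*T(-12) - 841) = (861 + 1510² - 554*1510) - (-531*1 - 841) = (861 + 2280100 - 836540) - (-531 - 841) = 1444421 - 1*(-1372) = 1444421 + 1372 = 1445793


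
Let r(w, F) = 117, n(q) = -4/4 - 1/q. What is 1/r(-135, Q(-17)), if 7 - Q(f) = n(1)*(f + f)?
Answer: 1/117 ≈ 0.0085470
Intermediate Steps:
n(q) = -1 - 1/q (n(q) = -4*1/4 - 1/q = -1 - 1/q)
Q(f) = 7 + 4*f (Q(f) = 7 - (-1 - 1*1)/1*(f + f) = 7 - 1*(-1 - 1)*2*f = 7 - 1*(-2)*2*f = 7 - (-2)*2*f = 7 - (-4)*f = 7 + 4*f)
1/r(-135, Q(-17)) = 1/117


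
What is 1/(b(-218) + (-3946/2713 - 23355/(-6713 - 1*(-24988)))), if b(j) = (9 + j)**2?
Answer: 9916015/433114356162 ≈ 2.2895e-5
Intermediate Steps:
1/(b(-218) + (-3946/2713 - 23355/(-6713 - 1*(-24988)))) = 1/((9 - 218)**2 + (-3946/2713 - 23355/(-6713 - 1*(-24988)))) = 1/((-209)**2 + (-3946*1/2713 - 23355/(-6713 + 24988))) = 1/(43681 + (-3946/2713 - 23355/18275)) = 1/(43681 + (-3946/2713 - 23355*1/18275)) = 1/(43681 + (-3946/2713 - 4671/3655)) = 1/(43681 - 27095053/9916015) = 1/(433114356162/9916015) = 9916015/433114356162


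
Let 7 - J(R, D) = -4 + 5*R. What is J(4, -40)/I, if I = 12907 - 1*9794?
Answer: -9/3113 ≈ -0.0028911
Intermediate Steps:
J(R, D) = 11 - 5*R (J(R, D) = 7 - (-4 + 5*R) = 7 + (4 - 5*R) = 11 - 5*R)
I = 3113 (I = 12907 - 9794 = 3113)
J(4, -40)/I = (11 - 5*4)/3113 = (11 - 20)*(1/3113) = -9*1/3113 = -9/3113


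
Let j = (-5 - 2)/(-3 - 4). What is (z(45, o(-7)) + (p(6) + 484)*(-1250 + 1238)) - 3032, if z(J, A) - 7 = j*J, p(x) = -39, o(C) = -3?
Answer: -8320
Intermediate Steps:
j = 1 (j = -7/(-7) = -7*(-⅐) = 1)
z(J, A) = 7 + J (z(J, A) = 7 + 1*J = 7 + J)
(z(45, o(-7)) + (p(6) + 484)*(-1250 + 1238)) - 3032 = ((7 + 45) + (-39 + 484)*(-1250 + 1238)) - 3032 = (52 + 445*(-12)) - 3032 = (52 - 5340) - 3032 = -5288 - 3032 = -8320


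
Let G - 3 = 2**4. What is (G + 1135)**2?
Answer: 1331716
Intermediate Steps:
G = 19 (G = 3 + 2**4 = 3 + 16 = 19)
(G + 1135)**2 = (19 + 1135)**2 = 1154**2 = 1331716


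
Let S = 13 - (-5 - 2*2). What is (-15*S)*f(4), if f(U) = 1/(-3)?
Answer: 110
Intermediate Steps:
f(U) = -1/3
S = 22 (S = 13 - (-5 - 4) = 13 - 1*(-9) = 13 + 9 = 22)
(-15*S)*f(4) = -15*22*(-1/3) = -330*(-1/3) = 110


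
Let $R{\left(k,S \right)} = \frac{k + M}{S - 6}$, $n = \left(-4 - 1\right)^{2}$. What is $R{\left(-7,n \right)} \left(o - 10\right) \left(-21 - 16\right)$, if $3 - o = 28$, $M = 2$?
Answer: $- \frac{6475}{19} \approx -340.79$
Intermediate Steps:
$o = -25$ ($o = 3 - 28 = -25$)
$n = 25$ ($n = \left(-5\right)^{2} = 25$)
$R{\left(k,S \right)} = \frac{2 + k}{-6 + S}$ ($R{\left(k,S \right)} = \frac{k + 2}{S - 6} = \frac{2 + k}{-6 + S}$)
$R{\left(-7,n \right)} \left(o - 10\right) \left(-21 - 16\right) = \frac{2 - 7}{-6 + 25} \left(-25 - 10\right) \left(-21 - 16\right) = \frac{1}{19} \left(-5\right) \left(\left(-35\right) \left(-37\right)\right) = \frac{1}{19} \left(-5\right) 1295 = \left(- \frac{5}{19}\right) 1295 = - \frac{6475}{19}$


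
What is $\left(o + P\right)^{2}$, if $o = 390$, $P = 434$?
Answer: $678976$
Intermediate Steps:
$\left(o + P\right)^{2} = \left(390 + 434\right)^{2} = 824^{2} = 678976$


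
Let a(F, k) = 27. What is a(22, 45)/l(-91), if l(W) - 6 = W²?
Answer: 27/8287 ≈ 0.0032581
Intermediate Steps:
l(W) = 6 + W²
a(22, 45)/l(-91) = 27/(6 + (-91)²) = 27/(6 + 8281) = 27/8287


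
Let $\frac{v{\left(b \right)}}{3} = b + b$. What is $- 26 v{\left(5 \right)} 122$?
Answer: $-95160$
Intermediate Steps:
$v{\left(b \right)} = 6 b$ ($v{\left(b \right)} = 3 \left(b + b\right) = 3 \cdot 2 b = 6 b$)
$- 26 v{\left(5 \right)} 122 = - 26 \cdot 6 \cdot 5 \cdot 122 = \left(-26\right) 30 \cdot 122 = \left(-780\right) 122 = -95160$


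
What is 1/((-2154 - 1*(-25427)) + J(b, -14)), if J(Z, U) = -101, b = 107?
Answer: 1/23172 ≈ 4.3156e-5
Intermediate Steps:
1/((-2154 - 1*(-25427)) + J(b, -14)) = 1/((-2154 - 1*(-25427)) - 101) = 1/((-2154 + 25427) - 101) = 1/(23273 - 101) = 1/23172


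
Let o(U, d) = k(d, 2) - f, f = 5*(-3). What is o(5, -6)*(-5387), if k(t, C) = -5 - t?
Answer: -86192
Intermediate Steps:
f = -15
o(U, d) = 10 - d (o(U, d) = (-5 - d) - 1*(-15) = (-5 - d) + 15 = 10 - d)
o(5, -6)*(-5387) = (10 - 1*(-6))*(-5387) = (10 + 6)*(-5387) = 16*(-5387) = -86192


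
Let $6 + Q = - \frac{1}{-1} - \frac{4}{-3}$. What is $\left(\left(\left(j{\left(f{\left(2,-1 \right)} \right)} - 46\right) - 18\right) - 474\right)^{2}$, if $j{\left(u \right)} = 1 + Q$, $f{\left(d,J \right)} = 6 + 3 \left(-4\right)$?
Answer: $\frac{2630884}{9} \approx 2.9232 \cdot 10^{5}$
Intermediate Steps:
$Q = - \frac{11}{3}$ ($Q = -6 - \left(-1 - \frac{4}{3}\right) = -6 - - \frac{7}{3} = -6 + \left(1 + \frac{4}{3}\right) = -6 + \frac{7}{3} = - \frac{11}{3} \approx -3.6667$)
$f{\left(d,J \right)} = -6$ ($f{\left(d,J \right)} = 6 - 12 = -6$)
$j{\left(u \right)} = - \frac{8}{3}$ ($j{\left(u \right)} = 1 - \frac{11}{3} = - \frac{8}{3}$)
$\left(\left(\left(j{\left(f{\left(2,-1 \right)} \right)} - 46\right) - 18\right) - 474\right)^{2} = \left(\left(\left(- \frac{8}{3} - 46\right) - 18\right) - 474\right)^{2} = \left(\left(- \frac{146}{3} - 18\right) - 474\right)^{2} = \left(- \frac{200}{3} - 474\right)^{2} = \left(- \frac{1622}{3}\right)^{2} = \frac{2630884}{9}$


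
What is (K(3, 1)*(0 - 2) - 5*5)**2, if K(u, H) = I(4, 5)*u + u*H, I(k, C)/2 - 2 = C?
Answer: 13225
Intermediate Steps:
I(k, C) = 4 + 2*C
K(u, H) = 14*u + H*u (K(u, H) = (4 + 2*5)*u + u*H = (4 + 10)*u + H*u = 14*u + H*u)
(K(3, 1)*(0 - 2) - 5*5)**2 = ((3*(14 + 1))*(0 - 2) - 5*5)**2 = ((3*15)*(-2) - 25)**2 = (45*(-2) - 25)**2 = (-90 - 25)**2 = (-115)**2 = 13225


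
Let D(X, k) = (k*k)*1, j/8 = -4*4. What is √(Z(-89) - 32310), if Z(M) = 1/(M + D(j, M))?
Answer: I*√495475657402/3916 ≈ 179.75*I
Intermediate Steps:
j = -128 (j = 8*(-4*4) = 8*(-16) = -128)
D(X, k) = k² (D(X, k) = k²*1 = k²)
Z(M) = 1/(M + M²)
√(Z(-89) - 32310) = √(1/((-89)*(1 - 89)) - 32310) = √(-1/89/(-88) - 32310) = √(-1/89*(-1/88) - 32310) = √(1/7832 - 32310) = √(-253051919/7832) = I*√495475657402/3916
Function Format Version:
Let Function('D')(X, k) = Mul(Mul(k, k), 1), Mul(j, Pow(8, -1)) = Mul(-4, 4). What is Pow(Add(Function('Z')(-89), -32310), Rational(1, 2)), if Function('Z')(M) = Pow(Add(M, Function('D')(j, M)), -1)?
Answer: Mul(Rational(1, 3916), I, Pow(495475657402, Rational(1, 2))) ≈ Mul(179.75, I)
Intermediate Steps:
j = -128 (j = Mul(8, Mul(-4, 4)) = Mul(8, -16) = -128)
Function('D')(X, k) = Pow(k, 2) (Function('D')(X, k) = Mul(Pow(k, 2), 1) = Pow(k, 2))
Function('Z')(M) = Pow(Add(M, Pow(M, 2)), -1)
Pow(Add(Function('Z')(-89), -32310), Rational(1, 2)) = Pow(Add(Mul(Pow(-89, -1), Pow(Add(1, -89), -1)), -32310), Rational(1, 2)) = Pow(Add(Mul(Rational(-1, 89), Pow(-88, -1)), -32310), Rational(1, 2)) = Pow(Add(Mul(Rational(-1, 89), Rational(-1, 88)), -32310), Rational(1, 2)) = Pow(Add(Rational(1, 7832), -32310), Rational(1, 2)) = Pow(Rational(-253051919, 7832), Rational(1, 2)) = Mul(Rational(1, 3916), I, Pow(495475657402, Rational(1, 2)))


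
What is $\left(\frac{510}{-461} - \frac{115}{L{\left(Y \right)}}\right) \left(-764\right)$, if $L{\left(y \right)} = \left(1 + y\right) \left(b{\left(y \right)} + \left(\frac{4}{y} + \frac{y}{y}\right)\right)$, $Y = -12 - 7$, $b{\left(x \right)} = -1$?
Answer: $\frac{199404955}{8298} \approx 24030.0$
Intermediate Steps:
$Y = -19$
$L{\left(y \right)} = \frac{4 \left(1 + y\right)}{y}$ ($L{\left(y \right)} = \left(1 + y\right) \left(-1 + \left(\frac{4}{y} + \frac{y}{y}\right)\right) = \left(1 + y\right) \left(-1 + \left(\frac{4}{y} + 1\right)\right) = \left(1 + y\right) \left(-1 + \left(1 + \frac{4}{y}\right)\right) = \left(1 + y\right) \frac{4}{y} = \frac{4 \left(1 + y\right)}{y}$)
$\left(\frac{510}{-461} - \frac{115}{L{\left(Y \right)}}\right) \left(-764\right) = \left(\frac{510}{-461} - \frac{115}{4 + \frac{4}{-19}}\right) \left(-764\right) = \left(510 \left(- \frac{1}{461}\right) - \frac{115}{4 + 4 \left(- \frac{1}{19}\right)}\right) \left(-764\right) = \left(- \frac{510}{461} - \frac{115}{4 - \frac{4}{19}}\right) \left(-764\right) = \left(- \frac{510}{461} - \frac{115}{\frac{72}{19}}\right) \left(-764\right) = \left(- \frac{510}{461} - \frac{2185}{72}\right) \left(-764\right) = \left(- \frac{1044005}{33192}\right) \left(-764\right) = \frac{199404955}{8298}$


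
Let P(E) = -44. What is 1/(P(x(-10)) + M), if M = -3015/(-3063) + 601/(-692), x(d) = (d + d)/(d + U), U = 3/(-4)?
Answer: -706532/31005569 ≈ -0.022787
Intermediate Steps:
U = -¾ (U = 3*(-¼) = -¾ ≈ -0.75000)
x(d) = 2*d/(-¾ + d) (x(d) = (d + d)/(d - ¾) = (2*d)/(-¾ + d) = 2*d/(-¾ + d))
M = 81839/706532 (M = -3015*(-1/3063) + 601*(-1/692) = 1005/1021 - 601/692 = 81839/706532 ≈ 0.11583)
1/(P(x(-10)) + M) = 1/(-44 + 81839/706532) = 1/(-31005569/706532) = -706532/31005569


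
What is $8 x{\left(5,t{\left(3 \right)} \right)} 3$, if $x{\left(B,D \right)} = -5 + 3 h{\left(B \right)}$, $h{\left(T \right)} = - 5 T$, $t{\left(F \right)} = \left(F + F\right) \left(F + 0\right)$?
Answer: $-1920$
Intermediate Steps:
$t{\left(F \right)} = 2 F^{2}$ ($t{\left(F \right)} = 2 F F = 2 F^{2}$)
$x{\left(B,D \right)} = -5 - 15 B$ ($x{\left(B,D \right)} = -5 + 3 \left(- 5 B\right) = -5 - 15 B$)
$8 x{\left(5,t{\left(3 \right)} \right)} 3 = 8 \left(-5 - 75\right) 3 = 8 \left(-80\right) 3 = \left(-640\right) 3 = -1920$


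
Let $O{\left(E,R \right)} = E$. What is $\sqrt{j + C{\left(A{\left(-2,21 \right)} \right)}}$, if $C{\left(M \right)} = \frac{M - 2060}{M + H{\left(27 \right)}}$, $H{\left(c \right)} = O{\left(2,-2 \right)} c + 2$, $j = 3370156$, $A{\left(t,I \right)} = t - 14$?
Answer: $\frac{11 \sqrt{2785210}}{10} \approx 1835.8$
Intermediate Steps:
$A{\left(t,I \right)} = -14 + t$
$H{\left(c \right)} = 2 + 2 c$ ($H{\left(c \right)} = 2 c + 2 = 2 + 2 c$)
$C{\left(M \right)} = \frac{-2060 + M}{56 + M}$ ($C{\left(M \right)} = \frac{M - 2060}{M + \left(2 + 2 \cdot 27\right)} = \frac{-2060 + M}{M + \left(2 + 54\right)} = \frac{-2060 + M}{M + 56} = \frac{-2060 + M}{56 + M}$)
$\sqrt{j + C{\left(A{\left(-2,21 \right)} \right)}} = \sqrt{3370156 + \frac{-2060 - 16}{56 - 16}} = \sqrt{3370156 + \frac{1}{40} \left(-2076\right)} = \sqrt{3370156 - \frac{519}{10}} = \sqrt{\frac{33701041}{10}} = \frac{11 \sqrt{2785210}}{10}$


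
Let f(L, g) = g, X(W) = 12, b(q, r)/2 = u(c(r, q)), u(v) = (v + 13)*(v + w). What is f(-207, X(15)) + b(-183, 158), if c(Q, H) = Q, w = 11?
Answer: 57810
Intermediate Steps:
u(v) = (11 + v)*(13 + v) (u(v) = (v + 13)*(v + 11) = (13 + v)*(11 + v) = (11 + v)*(13 + v))
b(q, r) = 286 + 2*r² + 48*r (b(q, r) = 2*(143 + r² + 24*r) = 286 + 2*r² + 48*r)
f(-207, X(15)) + b(-183, 158) = 12 + (286 + 2*158² + 48*158) = 12 + (286 + 2*24964 + 7584) = 12 + (286 + 49928 + 7584) = 12 + 57798 = 57810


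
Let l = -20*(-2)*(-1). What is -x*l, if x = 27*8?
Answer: 8640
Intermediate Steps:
l = -40 (l = -4*(-10)*(-1) = 40*(-1) = -40)
x = 216
-x*l = -216*(-40) = -1*(-8640) = 8640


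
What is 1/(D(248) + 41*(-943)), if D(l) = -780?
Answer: -1/39443 ≈ -2.5353e-5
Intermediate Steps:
1/(D(248) + 41*(-943)) = 1/(-780 + 41*(-943)) = 1/(-780 - 38663) = 1/(-39443) = -1/39443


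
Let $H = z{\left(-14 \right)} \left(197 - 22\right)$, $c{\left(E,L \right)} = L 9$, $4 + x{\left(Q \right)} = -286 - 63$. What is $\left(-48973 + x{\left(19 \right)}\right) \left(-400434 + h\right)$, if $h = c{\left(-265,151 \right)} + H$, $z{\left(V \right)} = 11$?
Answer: $19589820900$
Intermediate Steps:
$x{\left(Q \right)} = -353$ ($x{\left(Q \right)} = -4 - 349 = -353$)
$c{\left(E,L \right)} = 9 L$
$H = 1925$ ($H = 11 \left(197 - 22\right) = 11 \cdot 175 = 1925$)
$h = 3284$ ($h = 9 \cdot 151 + 1925 = 1359 + 1925 = 3284$)
$\left(-48973 + x{\left(19 \right)}\right) \left(-400434 + h\right) = \left(-48973 - 353\right) \left(-400434 + 3284\right) = \left(-49326\right) \left(-397150\right) = 19589820900$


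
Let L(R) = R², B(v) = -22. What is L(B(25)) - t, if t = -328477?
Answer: 328961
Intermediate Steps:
L(B(25)) - t = (-22)² - 1*(-328477) = 484 + 328477 = 328961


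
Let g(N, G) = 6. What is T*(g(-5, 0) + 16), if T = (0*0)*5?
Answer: 0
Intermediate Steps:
T = 0 (T = 0*5 = 0)
T*(g(-5, 0) + 16) = 0*(6 + 16) = 0*22 = 0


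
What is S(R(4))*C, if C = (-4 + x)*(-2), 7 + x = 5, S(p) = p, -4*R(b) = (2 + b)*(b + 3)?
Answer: -126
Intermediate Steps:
R(b) = -(2 + b)*(3 + b)/4 (R(b) = -(2 + b)*(b + 3)/4 = -(2 + b)*(3 + b)/4)
x = -2 (x = -7 + 5 = -2)
C = 12 (C = (-4 - 2)*(-2) = -6*(-2) = 12)
S(R(4))*C = (-3/2 - 5/4*4 - ¼*4²)*12 = (-3/2 - 5 - ¼*16)*12 = (-3/2 - 5 - 4)*12 = -21/2*12 = -126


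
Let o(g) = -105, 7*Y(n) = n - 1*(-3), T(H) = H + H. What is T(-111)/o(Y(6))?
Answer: 74/35 ≈ 2.1143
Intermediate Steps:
T(H) = 2*H
Y(n) = 3/7 + n/7 (Y(n) = (n - 1*(-3))/7 = (n + 3)/7 = (3 + n)/7 = 3/7 + n/7)
T(-111)/o(Y(6)) = (2*(-111))/(-105) = -222*(-1/105) = 74/35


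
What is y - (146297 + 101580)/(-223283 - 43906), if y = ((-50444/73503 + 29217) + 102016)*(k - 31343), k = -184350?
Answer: -10900095430346485304/385082217 ≈ -2.8306e+10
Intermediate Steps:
y = -2080567938672215/73503 (y = ((-50444/73503 + 29217) + 102016)*(-184350 - 31343) = ((-50444*1/73503 + 29217) + 102016)*(-215693) = ((-50444/73503 + 29217) + 102016)*(-215693) = (2147486707/73503 + 102016)*(-215693) = (9645968755/73503)*(-215693) = -2080567938672215/73503 ≈ -2.8306e+10)
y - (146297 + 101580)/(-223283 - 43906) = -2080567938672215/73503 - (146297 + 101580)/(-223283 - 43906) = -2080567938672215/73503 - 247877/(-267189) = -2080567938672215/73503 - 247877*(-1)/267189 = -2080567938672215/73503 - 1*(-14581/15717) = -2080567938672215/73503 + 14581/15717 = -10900095430346485304/385082217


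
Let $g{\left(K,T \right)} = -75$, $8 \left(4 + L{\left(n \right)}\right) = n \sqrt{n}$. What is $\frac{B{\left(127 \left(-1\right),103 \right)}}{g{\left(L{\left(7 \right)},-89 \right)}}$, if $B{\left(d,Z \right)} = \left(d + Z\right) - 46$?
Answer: $\frac{14}{15} \approx 0.93333$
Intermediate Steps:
$L{\left(n \right)} = -4 + \frac{n^{\frac{3}{2}}}{8}$ ($L{\left(n \right)} = -4 + \frac{n \sqrt{n}}{8} = -4 + \frac{n^{\frac{3}{2}}}{8}$)
$B{\left(d,Z \right)} = -46 + Z + d$ ($B{\left(d,Z \right)} = \left(Z + d\right) - 46 = -46 + Z + d$)
$\frac{B{\left(127 \left(-1\right),103 \right)}}{g{\left(L{\left(7 \right)},-89 \right)}} = \frac{-46 + 103 + 127 \left(-1\right)}{-75} = \left(-46 + 103 - 127\right) \left(- \frac{1}{75}\right) = \left(-70\right) \left(- \frac{1}{75}\right) = \frac{14}{15}$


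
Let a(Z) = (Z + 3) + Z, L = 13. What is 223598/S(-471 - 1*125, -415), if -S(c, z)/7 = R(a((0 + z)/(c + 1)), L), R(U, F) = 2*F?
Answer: -111799/91 ≈ -1228.6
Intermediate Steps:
a(Z) = 3 + 2*Z (a(Z) = (3 + Z) + Z = 3 + 2*Z)
S(c, z) = -182 (S(c, z) = -14*13 = -7*26 = -182)
223598/S(-471 - 1*125, -415) = 223598/(-182) = 223598*(-1/182) = -111799/91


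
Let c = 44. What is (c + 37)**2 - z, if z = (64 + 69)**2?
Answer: -11128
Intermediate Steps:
z = 17689 (z = 133**2 = 17689)
(c + 37)**2 - z = (44 + 37)**2 - 1*17689 = 81**2 - 17689 = 6561 - 17689 = -11128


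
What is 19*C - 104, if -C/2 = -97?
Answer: 3582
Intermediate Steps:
C = 194 (C = -2*(-97) = 194)
19*C - 104 = 19*194 - 104 = 3686 - 104 = 3582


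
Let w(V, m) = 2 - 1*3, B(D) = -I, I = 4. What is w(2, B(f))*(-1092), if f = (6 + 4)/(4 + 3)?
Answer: 1092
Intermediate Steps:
f = 10/7 ≈ 1.4286
B(D) = -4 (B(D) = -1*4 = -4)
w(V, m) = -1 (w(V, m) = 2 - 3 = -1)
w(2, B(f))*(-1092) = -1*(-1092) = 1092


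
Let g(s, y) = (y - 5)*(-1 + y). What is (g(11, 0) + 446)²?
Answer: 203401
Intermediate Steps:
g(s, y) = (-1 + y)*(-5 + y) (g(s, y) = (-5 + y)*(-1 + y) = (-1 + y)*(-5 + y))
(g(11, 0) + 446)² = ((5 + 0² - 6*0) + 446)² = ((5 + 0 + 0) + 446)² = (5 + 446)² = 451² = 203401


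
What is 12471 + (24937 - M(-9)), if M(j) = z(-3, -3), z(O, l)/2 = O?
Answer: 37414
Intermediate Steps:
z(O, l) = 2*O
M(j) = -6 (M(j) = 2*(-3) = -6)
12471 + (24937 - M(-9)) = 12471 + (24937 - 1*(-6)) = 12471 + (24937 + 6) = 12471 + 24943 = 37414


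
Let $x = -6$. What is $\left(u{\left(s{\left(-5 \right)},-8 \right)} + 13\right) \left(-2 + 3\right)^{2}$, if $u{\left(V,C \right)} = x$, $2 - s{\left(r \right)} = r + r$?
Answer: $7$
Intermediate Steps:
$s{\left(r \right)} = 2 - 2 r$ ($s{\left(r \right)} = 2 - \left(r + r\right) = 2 - 2 r$)
$u{\left(V,C \right)} = -6$
$\left(u{\left(s{\left(-5 \right)},-8 \right)} + 13\right) \left(-2 + 3\right)^{2} = \left(-6 + 13\right) \left(-2 + 3\right)^{2} = 7 \cdot 1^{2} = 7 \cdot 1 = 7$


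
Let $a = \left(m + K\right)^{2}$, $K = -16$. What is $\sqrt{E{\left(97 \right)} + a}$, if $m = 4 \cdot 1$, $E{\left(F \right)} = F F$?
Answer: $\sqrt{9553} \approx 97.74$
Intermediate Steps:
$E{\left(F \right)} = F^{2}$
$m = 4$
$a = 144$ ($a = \left(4 - 16\right)^{2} = \left(-12\right)^{2} = 144$)
$\sqrt{E{\left(97 \right)} + a} = \sqrt{97^{2} + 144} = \sqrt{9409 + 144} = \sqrt{9553}$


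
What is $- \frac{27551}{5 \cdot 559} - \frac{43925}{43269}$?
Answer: $- \frac{1314874594}{120936855} \approx -10.872$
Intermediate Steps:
$- \frac{27551}{5 \cdot 559} - \frac{43925}{43269} = - \frac{27551}{2795} - \frac{43925}{43269} = - \frac{1314874594}{120936855}$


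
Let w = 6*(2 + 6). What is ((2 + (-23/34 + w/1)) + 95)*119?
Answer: 34349/2 ≈ 17175.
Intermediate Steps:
w = 48 (w = 6*8 = 48)
((2 + (-23/34 + w/1)) + 95)*119 = ((2 + (-23/34 + 48/1)) + 95)*119 = ((2 + (-23*1/34 + 48*1)) + 95)*119 = ((2 + (-23/34 + 48)) + 95)*119 = ((2 + 1609/34) + 95)*119 = (1677/34 + 95)*119 = (4907/34)*119 = 34349/2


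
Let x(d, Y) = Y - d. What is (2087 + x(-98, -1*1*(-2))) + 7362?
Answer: 9549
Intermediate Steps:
(2087 + x(-98, -1*1*(-2))) + 7362 = (2087 + (-1*1*(-2) - 1*(-98))) + 7362 = (2087 + (-1*(-2) + 98)) + 7362 = (2087 + (2 + 98)) + 7362 = (2087 + 100) + 7362 = 2187 + 7362 = 9549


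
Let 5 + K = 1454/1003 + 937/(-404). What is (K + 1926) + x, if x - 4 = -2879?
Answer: -386924643/405212 ≈ -954.87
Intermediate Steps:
x = -2875 (x = 4 - 2879 = -2875)
K = -2378455/405212 (K = -5 + (1454/1003 + 937/(-404)) = -5 + (1454*(1/1003) + 937*(-1/404)) = -5 + (1454/1003 - 937/404) = -5 - 352395/405212 = -2378455/405212 ≈ -5.8697)
(K + 1926) + x = (-2378455/405212 + 1926) - 2875 = 778059857/405212 - 2875 = -386924643/405212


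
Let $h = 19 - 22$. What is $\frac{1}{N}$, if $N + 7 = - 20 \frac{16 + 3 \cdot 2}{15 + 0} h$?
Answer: $\frac{1}{81} \approx 0.012346$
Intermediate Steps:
$h = -3$ ($h = 19 - 22 = -3$)
$N = 81$ ($N = -7 + - 20 \frac{16 + 3 \cdot 2}{15 + 0} \left(-3\right) = -7 + - 20 \frac{16 + 6}{15} \left(-3\right) = -7 + - 20 \cdot 22 \cdot \frac{1}{15} \left(-3\right) = -7 + \left(-20\right) \frac{22}{15} \left(-3\right) = -7 - -88 = -7 + 88 = 81$)
$\frac{1}{N} = \frac{1}{81}$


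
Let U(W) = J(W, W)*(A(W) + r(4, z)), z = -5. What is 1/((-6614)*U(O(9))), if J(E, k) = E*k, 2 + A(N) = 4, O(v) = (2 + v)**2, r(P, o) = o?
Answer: 1/290506722 ≈ 3.4423e-9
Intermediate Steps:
A(N) = 2 (A(N) = -2 + 4 = 2)
U(W) = -3*W**2 (U(W) = (W*W)*(2 - 5) = W**2*(-3) = -3*W**2)
1/((-6614)*U(O(9))) = 1/((-6614)*((-3*(2 + 9)**4))) = -1/(6614*((-3*(11**2)**2))) = -1/(6614*((-3*121**2))) = -1/(6614*((-3*14641))) = -1/6614/(-43923) = -1/6614*(-1/43923) = 1/290506722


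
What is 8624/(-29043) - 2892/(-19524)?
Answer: -1004555/6750423 ≈ -0.14881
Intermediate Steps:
8624/(-29043) - 2892/(-19524) = 8624*(-1/29043) - 2892*(-1/19524) = -1232/4149 + 241/1627 = -1004555/6750423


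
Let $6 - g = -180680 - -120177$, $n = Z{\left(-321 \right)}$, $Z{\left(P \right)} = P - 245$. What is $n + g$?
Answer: $59943$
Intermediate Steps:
$Z{\left(P \right)} = -245 + P$ ($Z{\left(P \right)} = P - 245 = -245 + P$)
$n = -566$ ($n = -245 - 321 = -566$)
$g = 60509$ ($g = 6 - \left(-180680 - -120177\right) = 6 - \left(-180680 + 120177\right) = 6 - -60503 = 6 + 60503 = 60509$)
$n + g = -566 + 60509 = 59943$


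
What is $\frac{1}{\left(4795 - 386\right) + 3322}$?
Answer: $\frac{1}{7731} \approx 0.00012935$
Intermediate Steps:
$\frac{1}{\left(4795 - 386\right) + 3322} = \frac{1}{4409 + 3322} = \frac{1}{7731}$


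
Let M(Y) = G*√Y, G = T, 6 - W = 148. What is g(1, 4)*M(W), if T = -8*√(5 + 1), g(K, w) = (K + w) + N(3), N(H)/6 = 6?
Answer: -656*I*√213 ≈ -9574.0*I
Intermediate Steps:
N(H) = 36 (N(H) = 6*6 = 36)
g(K, w) = 36 + K + w (g(K, w) = (K + w) + 36 = 36 + K + w)
W = -142 (W = 6 - 1*148 = 6 - 148 = -142)
T = -8*√6 ≈ -19.596
G = -8*√6 ≈ -19.596
M(Y) = -8*√6*√Y (M(Y) = (-8*√6)*√Y = -8*√6*√Y)
g(1, 4)*M(W) = (36 + 1 + 4)*(-8*√6*√(-142)) = 41*(-8*√6*I*√142) = 41*(-16*I*√213) = -656*I*√213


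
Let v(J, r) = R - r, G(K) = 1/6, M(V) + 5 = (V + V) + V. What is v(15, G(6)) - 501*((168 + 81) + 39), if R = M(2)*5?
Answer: -865699/6 ≈ -1.4428e+5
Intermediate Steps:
M(V) = -5 + 3*V (M(V) = -5 + ((V + V) + V) = -5 + (2*V + V) = -5 + 3*V)
G(K) = ⅙
R = 5 (R = (-5 + 3*2)*5 = (-5 + 6)*5 = 1*5 = 5)
v(J, r) = 5 - r
v(15, G(6)) - 501*((168 + 81) + 39) = (5 - 1*⅙) - 501*((168 + 81) + 39) = (5 - ⅙) - 501*(249 + 39) = 29/6 - 501*288 = 29/6 - 144288 = -865699/6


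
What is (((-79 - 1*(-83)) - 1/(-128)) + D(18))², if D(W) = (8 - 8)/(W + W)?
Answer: 263169/16384 ≈ 16.063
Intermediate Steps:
D(W) = 0 (D(W) = 0/((2*W)) = 0*(1/(2*W)) = 0)
(((-79 - 1*(-83)) - 1/(-128)) + D(18))² = (((-79 - 1*(-83)) - 1/(-128)) + 0)² = (((-79 + 83) - 1*(-1/128)) + 0)² = ((4 + 1/128) + 0)² = (513/128 + 0)² = (513/128)² = 263169/16384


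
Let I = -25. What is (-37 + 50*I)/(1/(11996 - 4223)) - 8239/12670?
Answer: -18106971487/1810 ≈ -1.0004e+7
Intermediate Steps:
(-37 + 50*I)/(1/(11996 - 4223)) - 8239/12670 = (-37 + 50*(-25))/(1/(11996 - 4223)) - 8239/12670 = (-37 - 1250)/(1/7773) - 8239*1/12670 = -1287/1/7773 - 1177/1810 = -1287*7773 - 1177/1810 = -10003851 - 1177/1810 = -18106971487/1810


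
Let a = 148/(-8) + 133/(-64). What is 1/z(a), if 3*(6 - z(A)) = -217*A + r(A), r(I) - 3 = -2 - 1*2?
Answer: -192/284573 ≈ -0.00067469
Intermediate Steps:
r(I) = -1 (r(I) = 3 + (-2 - 1*2) = 3 + (-2 - 2) = 3 - 4 = -1)
a = -1317/64 (a = 148*(-⅛) + 133*(-1/64) = -37/2 - 133/64 = -1317/64 ≈ -20.578)
z(A) = 19/3 + 217*A/3 (z(A) = 6 - (-217*A - 1)/3 = 6 - (-1 - 217*A)/3 = 6 + (⅓ + 217*A/3) = 19/3 + 217*A/3)
1/z(a) = 1/(19/3 + (217/3)*(-1317/64)) = 1/(19/3 - 95263/64) = 1/(-284573/192) = -192/284573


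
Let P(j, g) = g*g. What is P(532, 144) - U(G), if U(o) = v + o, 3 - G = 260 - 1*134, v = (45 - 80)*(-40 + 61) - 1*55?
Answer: 21649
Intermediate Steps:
P(j, g) = g²
v = -790 (v = -35*21 - 55 = -735 - 55 = -790)
G = -123 (G = 3 - (260 - 1*134) = 3 - (260 - 134) = 3 - 1*126 = 3 - 126 = -123)
U(o) = -790 + o
P(532, 144) - U(G) = 144² - (-790 - 123) = 20736 - 1*(-913) = 20736 + 913 = 21649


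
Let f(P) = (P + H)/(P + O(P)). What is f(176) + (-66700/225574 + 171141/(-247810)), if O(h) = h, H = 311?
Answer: 1953981215253/4919155378720 ≈ 0.39722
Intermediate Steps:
f(P) = (311 + P)/(2*P) (f(P) = (P + 311)/(P + P) = (311 + P)/((2*P)) = (311 + P)*(1/(2*P)) = (311 + P)/(2*P))
f(176) + (-66700/225574 + 171141/(-247810)) = (1/2)*(311 + 176)/176 + (-66700/225574 + 171141/(-247810)) = (1/2)*(1/176)*487 + (-66700*1/225574 + 171141*(-1/247810)) = 487/352 + (-33350/112787 - 171141/247810) = 487/352 - 27566943467/27949746470 = 1953981215253/4919155378720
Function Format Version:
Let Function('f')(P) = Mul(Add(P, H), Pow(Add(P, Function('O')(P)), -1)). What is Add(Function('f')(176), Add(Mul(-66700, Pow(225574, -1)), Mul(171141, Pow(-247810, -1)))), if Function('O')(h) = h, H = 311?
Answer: Rational(1953981215253, 4919155378720) ≈ 0.39722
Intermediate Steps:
Function('f')(P) = Mul(Rational(1, 2), Pow(P, -1), Add(311, P)) (Function('f')(P) = Mul(Add(P, 311), Pow(Add(P, P), -1)) = Mul(Add(311, P), Pow(Mul(2, P), -1)) = Mul(Add(311, P), Mul(Rational(1, 2), Pow(P, -1))) = Mul(Rational(1, 2), Pow(P, -1), Add(311, P)))
Add(Function('f')(176), Add(Mul(-66700, Pow(225574, -1)), Mul(171141, Pow(-247810, -1)))) = Add(Mul(Rational(1, 2), Pow(176, -1), Add(311, 176)), Add(Mul(-66700, Pow(225574, -1)), Mul(171141, Pow(-247810, -1)))) = Add(Mul(Rational(1, 2), Rational(1, 176), 487), Add(Mul(-66700, Rational(1, 225574)), Mul(171141, Rational(-1, 247810)))) = Add(Rational(487, 352), Add(Rational(-33350, 112787), Rational(-171141, 247810))) = Add(Rational(487, 352), Rational(-27566943467, 27949746470)) = Rational(1953981215253, 4919155378720)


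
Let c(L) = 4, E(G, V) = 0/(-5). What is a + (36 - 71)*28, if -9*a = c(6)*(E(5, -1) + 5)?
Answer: -8840/9 ≈ -982.22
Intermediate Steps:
E(G, V) = 0 (E(G, V) = 0*(-⅕) = 0)
a = -20/9 (a = -4*(0 + 5)/9 = -4*5/9 = -⅑*20 = -20/9 ≈ -2.2222)
a + (36 - 71)*28 = -20/9 + (36 - 71)*28 = -20/9 - 35*28 = -20/9 - 980 = -8840/9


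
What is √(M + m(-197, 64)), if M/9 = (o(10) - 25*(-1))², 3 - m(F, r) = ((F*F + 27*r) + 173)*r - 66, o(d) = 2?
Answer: I*√2598810 ≈ 1612.1*I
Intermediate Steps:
m(F, r) = 69 - r*(173 + F² + 27*r) (m(F, r) = 3 - (((F*F + 27*r) + 173)*r - 66) = 3 - (((F² + 27*r) + 173)*r - 66) = 3 - ((173 + F² + 27*r)*r - 66) = 3 - (r*(173 + F² + 27*r) - 66) = 3 - (-66 + r*(173 + F² + 27*r)) = 3 + (66 - r*(173 + F² + 27*r)) = 69 - r*(173 + F² + 27*r))
M = 6561 (M = 9*(2 - 25*(-1))² = 9*(2 + 25)² = 9*27² = 9*729 = 6561)
√(M + m(-197, 64)) = √(6561 + (69 - 173*64 - 27*64² - 1*64*(-197)²)) = √(6561 + (69 - 11072 - 27*4096 - 1*64*38809)) = √(6561 + (69 - 11072 - 110592 - 2483776)) = √(6561 - 2605371) = √(-2598810) = I*√2598810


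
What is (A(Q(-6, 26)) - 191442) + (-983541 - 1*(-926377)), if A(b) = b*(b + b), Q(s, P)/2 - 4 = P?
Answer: -241406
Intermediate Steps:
Q(s, P) = 8 + 2*P
A(b) = 2*b² (A(b) = b*(2*b) = 2*b²)
(A(Q(-6, 26)) - 191442) + (-983541 - 1*(-926377)) = (2*(8 + 2*26)² - 191442) + (-983541 - 1*(-926377)) = (2*(8 + 52)² - 191442) + (-983541 + 926377) = (2*60² - 191442) - 57164 = (2*3600 - 191442) - 57164 = (7200 - 191442) - 57164 = -184242 - 57164 = -241406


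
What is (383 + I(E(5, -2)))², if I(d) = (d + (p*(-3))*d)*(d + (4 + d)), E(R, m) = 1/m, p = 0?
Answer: 582169/4 ≈ 1.4554e+5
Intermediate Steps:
I(d) = d*(4 + 2*d) (I(d) = (d + (0*(-3))*d)*(d + (4 + d)) = (d + 0*d)*(4 + 2*d) = (d + 0)*(4 + 2*d) = d*(4 + 2*d))
(383 + I(E(5, -2)))² = (383 + 2*(2 + 1/(-2))/(-2))² = (383 + 2*(-½)*(2 - ½))² = (383 + 2*(-½)*(3/2))² = (383 - 3/2)² = (763/2)² = 582169/4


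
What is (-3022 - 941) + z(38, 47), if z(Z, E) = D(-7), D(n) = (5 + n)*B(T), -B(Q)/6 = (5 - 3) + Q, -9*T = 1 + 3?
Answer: -11833/3 ≈ -3944.3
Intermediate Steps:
T = -4/9 (T = -(1 + 3)/9 = -1/9*4 = -4/9 ≈ -0.44444)
B(Q) = -12 - 6*Q (B(Q) = -6*((5 - 3) + Q) = -6*(2 + Q) = -12 - 6*Q)
D(n) = -140/3 - 28*n/3 (D(n) = (5 + n)*(-12 - 6*(-4/9)) = (5 + n)*(-12 + 8/3) = (5 + n)*(-28/3) = -140/3 - 28*n/3)
z(Z, E) = 56/3 (z(Z, E) = -140/3 - 28/3*(-7) = -140/3 + 196/3 = 56/3)
(-3022 - 941) + z(38, 47) = (-3022 - 941) + 56/3 = -3963 + 56/3 = -11833/3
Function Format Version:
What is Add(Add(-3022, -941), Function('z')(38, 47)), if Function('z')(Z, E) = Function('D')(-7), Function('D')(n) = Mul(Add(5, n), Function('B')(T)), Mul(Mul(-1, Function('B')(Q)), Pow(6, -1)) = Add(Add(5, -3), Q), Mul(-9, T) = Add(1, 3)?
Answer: Rational(-11833, 3) ≈ -3944.3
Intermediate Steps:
T = Rational(-4, 9) (T = Mul(Rational(-1, 9), Add(1, 3)) = Mul(Rational(-1, 9), 4) = Rational(-4, 9) ≈ -0.44444)
Function('B')(Q) = Add(-12, Mul(-6, Q)) (Function('B')(Q) = Mul(-6, Add(Add(5, -3), Q)) = Mul(-6, Add(2, Q)) = Add(-12, Mul(-6, Q)))
Function('D')(n) = Add(Rational(-140, 3), Mul(Rational(-28, 3), n)) (Function('D')(n) = Mul(Add(5, n), Add(-12, Mul(-6, Rational(-4, 9)))) = Mul(Add(5, n), Add(-12, Rational(8, 3))) = Mul(Add(5, n), Rational(-28, 3)) = Add(Rational(-140, 3), Mul(Rational(-28, 3), n)))
Function('z')(Z, E) = Rational(56, 3) (Function('z')(Z, E) = Add(Rational(-140, 3), Mul(Rational(-28, 3), -7)) = Add(Rational(-140, 3), Rational(196, 3)) = Rational(56, 3))
Add(Add(-3022, -941), Function('z')(38, 47)) = Add(Add(-3022, -941), Rational(56, 3)) = Add(-3963, Rational(56, 3)) = Rational(-11833, 3)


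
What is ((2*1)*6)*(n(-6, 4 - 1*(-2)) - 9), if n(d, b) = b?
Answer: -36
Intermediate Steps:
((2*1)*6)*(n(-6, 4 - 1*(-2)) - 9) = ((2*1)*6)*((4 - 1*(-2)) - 9) = (2*6)*((4 + 2) - 9) = 12*(6 - 9) = 12*(-3) = -36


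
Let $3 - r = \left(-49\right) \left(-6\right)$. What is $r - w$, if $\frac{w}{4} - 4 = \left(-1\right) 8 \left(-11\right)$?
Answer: $-659$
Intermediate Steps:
$w = 368$ ($w = 16 + 4 \left(-1\right) 8 \left(-11\right) = 16 + 4 \left(\left(-8\right) \left(-11\right)\right) = 16 + 4 \cdot 88 = 16 + 352 = 368$)
$r = -291$ ($r = 3 - \left(-49\right) \left(-6\right) = 3 - 294 = -291$)
$r - w = -291 - 368 = -659$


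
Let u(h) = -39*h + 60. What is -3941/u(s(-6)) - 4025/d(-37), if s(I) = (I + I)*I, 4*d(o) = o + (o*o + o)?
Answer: -1118263/101676 ≈ -10.998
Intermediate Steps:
d(o) = o/2 + o²/4 (d(o) = (o + (o*o + o))/4 = (o + (o² + o))/4 = (o + (o + o²))/4 = (o² + 2*o)/4 = o/2 + o²/4)
s(I) = 2*I² (s(I) = (2*I)*I = 2*I²)
u(h) = 60 - 39*h
-3941/u(s(-6)) - 4025/d(-37) = -3941/(60 - 78*(-6)²) - 4025*(-4/(37*(2 - 37))) = -3941/(60 - 78*36) - 4025/((¼)*(-37)*(-35)) = -3941/(60 - 39*72) - 4025/1295/4 = -3941/(60 - 2808) - 4025*4/1295 = -3941/(-2748) - 460/37 = -3941*(-1/2748) - 460/37 = 3941/2748 - 460/37 = -1118263/101676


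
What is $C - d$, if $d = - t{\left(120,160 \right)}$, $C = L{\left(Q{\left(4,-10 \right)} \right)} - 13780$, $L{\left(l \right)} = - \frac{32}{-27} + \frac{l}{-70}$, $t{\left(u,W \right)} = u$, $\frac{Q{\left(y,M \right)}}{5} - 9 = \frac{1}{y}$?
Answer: $- \frac{20653127}{1512} \approx -13659.0$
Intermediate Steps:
$Q{\left(y,M \right)} = 45 + \frac{5}{y}$
$L{\left(l \right)} = \frac{32}{27} - \frac{l}{70}$ ($L{\left(l \right)} = \left(-32\right) \left(- \frac{1}{27}\right) + l \left(- \frac{1}{70}\right) = \frac{32}{27} - \frac{l}{70}$)
$C = - \frac{20834567}{1512}$ ($C = \left(\frac{32}{27} - \frac{45 + \frac{5}{4}}{70}\right) - 13780 = \left(\frac{32}{27} - \frac{37}{56}\right) - 13780 = \frac{793}{1512} - 13780 = - \frac{20834567}{1512} \approx -13779.0$)
$d = -120$ ($d = \left(-1\right) 120 = -120$)
$C - d = - \frac{20834567}{1512} - -120 = - \frac{20834567}{1512} + 120 = - \frac{20653127}{1512}$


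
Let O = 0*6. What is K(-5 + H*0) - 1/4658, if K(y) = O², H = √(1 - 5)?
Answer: -1/4658 ≈ -0.00021468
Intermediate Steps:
O = 0
H = 2*I (H = √(-4) = 2*I ≈ 2.0*I)
K(y) = 0 (K(y) = 0² = 0)
K(-5 + H*0) - 1/4658 = 0 - 1/4658 = -1/4658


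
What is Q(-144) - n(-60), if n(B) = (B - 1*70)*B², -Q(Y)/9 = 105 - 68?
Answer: 467667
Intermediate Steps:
Q(Y) = -333 (Q(Y) = -9*(105 - 68) = -9*37 = -333)
n(B) = B²*(-70 + B) (n(B) = (B - 70)*B² = (-70 + B)*B² = B²*(-70 + B))
Q(-144) - n(-60) = -333 - (-60)²*(-70 - 60) = -333 - 3600*(-130) = -333 - 1*(-468000) = -333 + 468000 = 467667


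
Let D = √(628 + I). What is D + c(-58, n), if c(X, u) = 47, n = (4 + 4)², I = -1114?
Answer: 47 + 9*I*√6 ≈ 47.0 + 22.045*I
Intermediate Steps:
n = 64 (n = 8² = 64)
D = 9*I*√6 (D = √(628 - 1114) = √(-486) = 9*I*√6 ≈ 22.045*I)
D + c(-58, n) = 9*I*√6 + 47 = 47 + 9*I*√6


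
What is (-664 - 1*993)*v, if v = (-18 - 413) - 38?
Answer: 777133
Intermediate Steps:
v = -469 (v = -431 - 38 = -469)
(-664 - 1*993)*v = (-664 - 1*993)*(-469) = (-664 - 993)*(-469) = -1657*(-469) = 777133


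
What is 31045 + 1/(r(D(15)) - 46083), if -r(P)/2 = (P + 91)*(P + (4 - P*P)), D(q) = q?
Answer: 74849494/2411 ≈ 31045.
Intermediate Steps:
r(P) = -2*(91 + P)*(4 + P - P**2) (r(P) = -2*(P + 91)*(P + (4 - P*P)) = -2*(91 + P)*(P + (4 - P**2)) = -2*(91 + P)*(4 + P - P**2))
31045 + 1/(r(D(15)) - 46083) = 31045 + 1/((-728 - 190*15 + 2*15**3 + 180*15**2) - 46083) = 31045 + 1/((-728 - 2850 + 2*3375 + 180*225) - 46083) = 31045 + 1/((-728 - 2850 + 6750 + 40500) - 46083) = 31045 + 1/(43672 - 46083) = 31045 + 1/(-2411) = 31045 - 1/2411 = 74849494/2411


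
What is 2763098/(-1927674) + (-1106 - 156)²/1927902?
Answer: -188073644195/309697213329 ≈ -0.60728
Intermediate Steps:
2763098/(-1927674) + (-1106 - 156)²/1927902 = 2763098*(-1/1927674) + (-1262)²*(1/1927902) = -1381549/963837 + 1592644*(1/1927902) = -1381549/963837 + 796322/963951 = -188073644195/309697213329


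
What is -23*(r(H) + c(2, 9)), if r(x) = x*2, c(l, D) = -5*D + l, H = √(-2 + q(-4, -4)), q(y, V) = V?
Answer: 989 - 46*I*√6 ≈ 989.0 - 112.68*I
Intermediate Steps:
H = I*√6 (H = √(-2 - 4) = √(-6) = I*√6 ≈ 2.4495*I)
c(l, D) = l - 5*D
r(x) = 2*x
-23*(r(H) + c(2, 9)) = -23*(2*(I*√6) + (2 - 5*9)) = -23*(2*I*√6 + (2 - 45)) = -23*(2*I*√6 - 43) = -23*(-43 + 2*I*√6) = 989 - 46*I*√6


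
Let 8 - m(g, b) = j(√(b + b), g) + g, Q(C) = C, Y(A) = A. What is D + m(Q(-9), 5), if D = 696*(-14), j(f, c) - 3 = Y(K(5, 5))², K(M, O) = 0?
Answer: -9730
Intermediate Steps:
j(f, c) = 3 (j(f, c) = 3 + 0² = 3 + 0 = 3)
m(g, b) = 5 - g (m(g, b) = 8 - (3 + g) = 8 + (-3 - g) = 5 - g)
D = -9744
D + m(Q(-9), 5) = -9744 + (5 - 1*(-9)) = -9744 + (5 + 9) = -9744 + 14 = -9730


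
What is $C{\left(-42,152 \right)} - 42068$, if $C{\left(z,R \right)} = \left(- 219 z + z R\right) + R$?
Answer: $-39102$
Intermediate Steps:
$C{\left(z,R \right)} = R - 219 z + R z$ ($C{\left(z,R \right)} = \left(- 219 z + R z\right) + R = R - 219 z + R z$)
$C{\left(-42,152 \right)} - 42068 = \left(152 - -9198 + 152 \left(-42\right)\right) - 42068 = \left(152 + 9198 - 6384\right) - 42068 = 2966 - 42068 = -39102$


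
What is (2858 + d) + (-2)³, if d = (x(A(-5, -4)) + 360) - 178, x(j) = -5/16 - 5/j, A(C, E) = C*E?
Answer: 48503/16 ≈ 3031.4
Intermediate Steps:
x(j) = -5/16 - 5/j (x(j) = -5*1/16 - 5/j = -5/16 - 5/j)
d = 2903/16 (d = ((-5/16 - 5/((-5*(-4)))) + 360) - 178 = ((-5/16 - 5/20) + 360) - 178 = ((-5/16 - 5*1/20) + 360) - 178 = ((-5/16 - ¼) + 360) - 178 = (-9/16 + 360) - 178 = 5751/16 - 178 = 2903/16 ≈ 181.44)
(2858 + d) + (-2)³ = (2858 + 2903/16) + (-2)³ = 48631/16 - 8 = 48503/16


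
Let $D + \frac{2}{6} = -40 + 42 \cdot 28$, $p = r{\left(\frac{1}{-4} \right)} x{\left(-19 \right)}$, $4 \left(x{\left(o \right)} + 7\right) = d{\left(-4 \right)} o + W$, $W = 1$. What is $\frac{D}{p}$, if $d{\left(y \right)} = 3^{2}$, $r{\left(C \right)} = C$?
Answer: $\frac{27256}{297} \approx 91.771$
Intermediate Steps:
$d{\left(y \right)} = 9$
$x{\left(o \right)} = - \frac{27}{4} + \frac{9 o}{4}$ ($x{\left(o \right)} = -7 + \frac{9 o + 1}{4} = -7 + \frac{1 + 9 o}{4} = -7 + \left(\frac{1}{4} + \frac{9 o}{4}\right) = - \frac{27}{4} + \frac{9 o}{4}$)
$p = \frac{99}{8}$ ($p = \frac{- \frac{27}{4} + \frac{9}{4} \left(-19\right)}{-4} = - \frac{- \frac{27}{4} - \frac{171}{4}}{4} = \left(- \frac{1}{4}\right) \left(- \frac{99}{2}\right) = \frac{99}{8} \approx 12.375$)
$D = \frac{3407}{3}$ ($D = - \frac{1}{3} + \left(-40 + 42 \cdot 28\right) = - \frac{1}{3} + \left(-40 + 1176\right) = - \frac{1}{3} + 1136 = \frac{3407}{3} \approx 1135.7$)
$\frac{D}{p} = \frac{3407}{3 \cdot \frac{99}{8}} = \frac{3407}{3} \cdot \frac{8}{99} = \frac{27256}{297}$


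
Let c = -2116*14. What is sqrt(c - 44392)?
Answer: 12*I*sqrt(514) ≈ 272.06*I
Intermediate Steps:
c = -29624
sqrt(c - 44392) = sqrt(-29624 - 44392) = sqrt(-74016) = 12*I*sqrt(514)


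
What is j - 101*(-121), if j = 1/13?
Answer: 158874/13 ≈ 12221.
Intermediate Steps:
j = 1/13 ≈ 0.076923
j - 101*(-121) = 1/13 - 101*(-121) = 1/13 + 12221 = 158874/13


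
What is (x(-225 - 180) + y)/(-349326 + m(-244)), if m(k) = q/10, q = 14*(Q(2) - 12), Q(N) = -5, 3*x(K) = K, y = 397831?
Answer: -1988480/1746749 ≈ -1.1384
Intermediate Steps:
x(K) = K/3
q = -238 (q = 14*(-5 - 12) = 14*(-17) = -238)
m(k) = -119/5 (m(k) = -238/10 = -238*1/10 = -119/5)
(x(-225 - 180) + y)/(-349326 + m(-244)) = ((-225 - 180)/3 + 397831)/(-349326 - 119/5) = ((1/3)*(-405) + 397831)/(-1746749/5) = (-135 + 397831)*(-5/1746749) = 397696*(-5/1746749) = -1988480/1746749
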